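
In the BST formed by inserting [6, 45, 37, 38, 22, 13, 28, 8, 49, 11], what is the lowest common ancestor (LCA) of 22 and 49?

Tree insertion order: [6, 45, 37, 38, 22, 13, 28, 8, 49, 11]
Tree (level-order array): [6, None, 45, 37, 49, 22, 38, None, None, 13, 28, None, None, 8, None, None, None, None, 11]
In a BST, the LCA of p=22, q=49 is the first node v on the
root-to-leaf path with p <= v <= q (go left if both < v, right if both > v).
Walk from root:
  at 6: both 22 and 49 > 6, go right
  at 45: 22 <= 45 <= 49, this is the LCA
LCA = 45


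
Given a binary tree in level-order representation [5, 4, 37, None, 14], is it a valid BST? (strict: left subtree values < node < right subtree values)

Level-order array: [5, 4, 37, None, 14]
Validate using subtree bounds (lo, hi): at each node, require lo < value < hi,
then recurse left with hi=value and right with lo=value.
Preorder trace (stopping at first violation):
  at node 5 with bounds (-inf, +inf): OK
  at node 4 with bounds (-inf, 5): OK
  at node 14 with bounds (4, 5): VIOLATION
Node 14 violates its bound: not (4 < 14 < 5).
Result: Not a valid BST


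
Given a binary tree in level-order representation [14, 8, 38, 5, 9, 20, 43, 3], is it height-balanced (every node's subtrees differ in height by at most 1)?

Tree (level-order array): [14, 8, 38, 5, 9, 20, 43, 3]
Definition: a tree is height-balanced if, at every node, |h(left) - h(right)| <= 1 (empty subtree has height -1).
Bottom-up per-node check:
  node 3: h_left=-1, h_right=-1, diff=0 [OK], height=0
  node 5: h_left=0, h_right=-1, diff=1 [OK], height=1
  node 9: h_left=-1, h_right=-1, diff=0 [OK], height=0
  node 8: h_left=1, h_right=0, diff=1 [OK], height=2
  node 20: h_left=-1, h_right=-1, diff=0 [OK], height=0
  node 43: h_left=-1, h_right=-1, diff=0 [OK], height=0
  node 38: h_left=0, h_right=0, diff=0 [OK], height=1
  node 14: h_left=2, h_right=1, diff=1 [OK], height=3
All nodes satisfy the balance condition.
Result: Balanced


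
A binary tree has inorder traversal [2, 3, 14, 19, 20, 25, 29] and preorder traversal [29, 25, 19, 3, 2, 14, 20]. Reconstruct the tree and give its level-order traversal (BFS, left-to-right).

Inorder:  [2, 3, 14, 19, 20, 25, 29]
Preorder: [29, 25, 19, 3, 2, 14, 20]
Algorithm: preorder visits root first, so consume preorder in order;
for each root, split the current inorder slice at that value into
left-subtree inorder and right-subtree inorder, then recurse.
Recursive splits:
  root=29; inorder splits into left=[2, 3, 14, 19, 20, 25], right=[]
  root=25; inorder splits into left=[2, 3, 14, 19, 20], right=[]
  root=19; inorder splits into left=[2, 3, 14], right=[20]
  root=3; inorder splits into left=[2], right=[14]
  root=2; inorder splits into left=[], right=[]
  root=14; inorder splits into left=[], right=[]
  root=20; inorder splits into left=[], right=[]
Reconstructed level-order: [29, 25, 19, 3, 20, 2, 14]


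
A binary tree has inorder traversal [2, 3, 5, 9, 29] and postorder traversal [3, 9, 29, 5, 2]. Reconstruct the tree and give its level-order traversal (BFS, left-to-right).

Inorder:   [2, 3, 5, 9, 29]
Postorder: [3, 9, 29, 5, 2]
Algorithm: postorder visits root last, so walk postorder right-to-left;
each value is the root of the current inorder slice — split it at that
value, recurse on the right subtree first, then the left.
Recursive splits:
  root=2; inorder splits into left=[], right=[3, 5, 9, 29]
  root=5; inorder splits into left=[3], right=[9, 29]
  root=29; inorder splits into left=[9], right=[]
  root=9; inorder splits into left=[], right=[]
  root=3; inorder splits into left=[], right=[]
Reconstructed level-order: [2, 5, 3, 29, 9]


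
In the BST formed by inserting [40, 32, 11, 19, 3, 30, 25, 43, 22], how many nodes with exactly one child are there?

Tree built from: [40, 32, 11, 19, 3, 30, 25, 43, 22]
Tree (level-order array): [40, 32, 43, 11, None, None, None, 3, 19, None, None, None, 30, 25, None, 22]
Rule: These are nodes with exactly 1 non-null child.
Per-node child counts:
  node 40: 2 child(ren)
  node 32: 1 child(ren)
  node 11: 2 child(ren)
  node 3: 0 child(ren)
  node 19: 1 child(ren)
  node 30: 1 child(ren)
  node 25: 1 child(ren)
  node 22: 0 child(ren)
  node 43: 0 child(ren)
Matching nodes: [32, 19, 30, 25]
Count of nodes with exactly one child: 4


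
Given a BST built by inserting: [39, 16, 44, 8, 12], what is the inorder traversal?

Tree insertion order: [39, 16, 44, 8, 12]
Tree (level-order array): [39, 16, 44, 8, None, None, None, None, 12]
Inorder traversal: [8, 12, 16, 39, 44]


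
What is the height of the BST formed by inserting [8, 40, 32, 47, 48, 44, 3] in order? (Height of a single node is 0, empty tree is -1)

Insertion order: [8, 40, 32, 47, 48, 44, 3]
Tree (level-order array): [8, 3, 40, None, None, 32, 47, None, None, 44, 48]
Compute height bottom-up (empty subtree = -1):
  height(3) = 1 + max(-1, -1) = 0
  height(32) = 1 + max(-1, -1) = 0
  height(44) = 1 + max(-1, -1) = 0
  height(48) = 1 + max(-1, -1) = 0
  height(47) = 1 + max(0, 0) = 1
  height(40) = 1 + max(0, 1) = 2
  height(8) = 1 + max(0, 2) = 3
Height = 3


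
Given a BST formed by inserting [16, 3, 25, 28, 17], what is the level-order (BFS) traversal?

Tree insertion order: [16, 3, 25, 28, 17]
Tree (level-order array): [16, 3, 25, None, None, 17, 28]
BFS from the root, enqueuing left then right child of each popped node:
  queue [16] -> pop 16, enqueue [3, 25], visited so far: [16]
  queue [3, 25] -> pop 3, enqueue [none], visited so far: [16, 3]
  queue [25] -> pop 25, enqueue [17, 28], visited so far: [16, 3, 25]
  queue [17, 28] -> pop 17, enqueue [none], visited so far: [16, 3, 25, 17]
  queue [28] -> pop 28, enqueue [none], visited so far: [16, 3, 25, 17, 28]
Result: [16, 3, 25, 17, 28]


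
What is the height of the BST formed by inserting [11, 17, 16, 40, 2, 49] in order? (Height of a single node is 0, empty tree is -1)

Insertion order: [11, 17, 16, 40, 2, 49]
Tree (level-order array): [11, 2, 17, None, None, 16, 40, None, None, None, 49]
Compute height bottom-up (empty subtree = -1):
  height(2) = 1 + max(-1, -1) = 0
  height(16) = 1 + max(-1, -1) = 0
  height(49) = 1 + max(-1, -1) = 0
  height(40) = 1 + max(-1, 0) = 1
  height(17) = 1 + max(0, 1) = 2
  height(11) = 1 + max(0, 2) = 3
Height = 3


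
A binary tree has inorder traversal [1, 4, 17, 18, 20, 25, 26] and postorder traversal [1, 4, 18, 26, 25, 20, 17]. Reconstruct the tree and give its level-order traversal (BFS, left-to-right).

Inorder:   [1, 4, 17, 18, 20, 25, 26]
Postorder: [1, 4, 18, 26, 25, 20, 17]
Algorithm: postorder visits root last, so walk postorder right-to-left;
each value is the root of the current inorder slice — split it at that
value, recurse on the right subtree first, then the left.
Recursive splits:
  root=17; inorder splits into left=[1, 4], right=[18, 20, 25, 26]
  root=20; inorder splits into left=[18], right=[25, 26]
  root=25; inorder splits into left=[], right=[26]
  root=26; inorder splits into left=[], right=[]
  root=18; inorder splits into left=[], right=[]
  root=4; inorder splits into left=[1], right=[]
  root=1; inorder splits into left=[], right=[]
Reconstructed level-order: [17, 4, 20, 1, 18, 25, 26]


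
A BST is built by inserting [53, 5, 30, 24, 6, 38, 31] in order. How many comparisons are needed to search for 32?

Search path for 32: 53 -> 5 -> 30 -> 38 -> 31
Found: False
Comparisons: 5


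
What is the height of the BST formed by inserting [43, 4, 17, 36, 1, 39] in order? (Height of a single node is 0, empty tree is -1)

Insertion order: [43, 4, 17, 36, 1, 39]
Tree (level-order array): [43, 4, None, 1, 17, None, None, None, 36, None, 39]
Compute height bottom-up (empty subtree = -1):
  height(1) = 1 + max(-1, -1) = 0
  height(39) = 1 + max(-1, -1) = 0
  height(36) = 1 + max(-1, 0) = 1
  height(17) = 1 + max(-1, 1) = 2
  height(4) = 1 + max(0, 2) = 3
  height(43) = 1 + max(3, -1) = 4
Height = 4


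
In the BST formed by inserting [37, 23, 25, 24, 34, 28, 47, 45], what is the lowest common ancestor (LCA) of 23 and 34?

Tree insertion order: [37, 23, 25, 24, 34, 28, 47, 45]
Tree (level-order array): [37, 23, 47, None, 25, 45, None, 24, 34, None, None, None, None, 28]
In a BST, the LCA of p=23, q=34 is the first node v on the
root-to-leaf path with p <= v <= q (go left if both < v, right if both > v).
Walk from root:
  at 37: both 23 and 34 < 37, go left
  at 23: 23 <= 23 <= 34, this is the LCA
LCA = 23


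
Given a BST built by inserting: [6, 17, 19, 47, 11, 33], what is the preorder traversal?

Tree insertion order: [6, 17, 19, 47, 11, 33]
Tree (level-order array): [6, None, 17, 11, 19, None, None, None, 47, 33]
Preorder traversal: [6, 17, 11, 19, 47, 33]


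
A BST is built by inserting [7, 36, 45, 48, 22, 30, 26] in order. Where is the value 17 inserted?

Starting tree (level order): [7, None, 36, 22, 45, None, 30, None, 48, 26]
Insertion path: 7 -> 36 -> 22
Result: insert 17 as left child of 22
Final tree (level order): [7, None, 36, 22, 45, 17, 30, None, 48, None, None, 26]


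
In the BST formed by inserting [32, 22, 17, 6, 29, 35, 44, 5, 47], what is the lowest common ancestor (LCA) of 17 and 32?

Tree insertion order: [32, 22, 17, 6, 29, 35, 44, 5, 47]
Tree (level-order array): [32, 22, 35, 17, 29, None, 44, 6, None, None, None, None, 47, 5]
In a BST, the LCA of p=17, q=32 is the first node v on the
root-to-leaf path with p <= v <= q (go left if both < v, right if both > v).
Walk from root:
  at 32: 17 <= 32 <= 32, this is the LCA
LCA = 32


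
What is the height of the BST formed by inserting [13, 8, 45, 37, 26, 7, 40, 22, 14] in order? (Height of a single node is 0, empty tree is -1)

Insertion order: [13, 8, 45, 37, 26, 7, 40, 22, 14]
Tree (level-order array): [13, 8, 45, 7, None, 37, None, None, None, 26, 40, 22, None, None, None, 14]
Compute height bottom-up (empty subtree = -1):
  height(7) = 1 + max(-1, -1) = 0
  height(8) = 1 + max(0, -1) = 1
  height(14) = 1 + max(-1, -1) = 0
  height(22) = 1 + max(0, -1) = 1
  height(26) = 1 + max(1, -1) = 2
  height(40) = 1 + max(-1, -1) = 0
  height(37) = 1 + max(2, 0) = 3
  height(45) = 1 + max(3, -1) = 4
  height(13) = 1 + max(1, 4) = 5
Height = 5


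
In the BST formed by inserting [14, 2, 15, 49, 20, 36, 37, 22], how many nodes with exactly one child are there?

Tree built from: [14, 2, 15, 49, 20, 36, 37, 22]
Tree (level-order array): [14, 2, 15, None, None, None, 49, 20, None, None, 36, 22, 37]
Rule: These are nodes with exactly 1 non-null child.
Per-node child counts:
  node 14: 2 child(ren)
  node 2: 0 child(ren)
  node 15: 1 child(ren)
  node 49: 1 child(ren)
  node 20: 1 child(ren)
  node 36: 2 child(ren)
  node 22: 0 child(ren)
  node 37: 0 child(ren)
Matching nodes: [15, 49, 20]
Count of nodes with exactly one child: 3


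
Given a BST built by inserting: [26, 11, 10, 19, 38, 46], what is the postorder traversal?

Tree insertion order: [26, 11, 10, 19, 38, 46]
Tree (level-order array): [26, 11, 38, 10, 19, None, 46]
Postorder traversal: [10, 19, 11, 46, 38, 26]


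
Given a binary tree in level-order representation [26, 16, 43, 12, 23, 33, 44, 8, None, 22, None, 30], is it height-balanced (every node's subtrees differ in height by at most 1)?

Tree (level-order array): [26, 16, 43, 12, 23, 33, 44, 8, None, 22, None, 30]
Definition: a tree is height-balanced if, at every node, |h(left) - h(right)| <= 1 (empty subtree has height -1).
Bottom-up per-node check:
  node 8: h_left=-1, h_right=-1, diff=0 [OK], height=0
  node 12: h_left=0, h_right=-1, diff=1 [OK], height=1
  node 22: h_left=-1, h_right=-1, diff=0 [OK], height=0
  node 23: h_left=0, h_right=-1, diff=1 [OK], height=1
  node 16: h_left=1, h_right=1, diff=0 [OK], height=2
  node 30: h_left=-1, h_right=-1, diff=0 [OK], height=0
  node 33: h_left=0, h_right=-1, diff=1 [OK], height=1
  node 44: h_left=-1, h_right=-1, diff=0 [OK], height=0
  node 43: h_left=1, h_right=0, diff=1 [OK], height=2
  node 26: h_left=2, h_right=2, diff=0 [OK], height=3
All nodes satisfy the balance condition.
Result: Balanced


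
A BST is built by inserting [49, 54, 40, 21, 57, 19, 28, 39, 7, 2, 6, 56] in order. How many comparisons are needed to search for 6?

Search path for 6: 49 -> 40 -> 21 -> 19 -> 7 -> 2 -> 6
Found: True
Comparisons: 7


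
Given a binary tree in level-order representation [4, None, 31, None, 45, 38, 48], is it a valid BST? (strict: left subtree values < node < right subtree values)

Level-order array: [4, None, 31, None, 45, 38, 48]
Validate using subtree bounds (lo, hi): at each node, require lo < value < hi,
then recurse left with hi=value and right with lo=value.
Preorder trace (stopping at first violation):
  at node 4 with bounds (-inf, +inf): OK
  at node 31 with bounds (4, +inf): OK
  at node 45 with bounds (31, +inf): OK
  at node 38 with bounds (31, 45): OK
  at node 48 with bounds (45, +inf): OK
No violation found at any node.
Result: Valid BST


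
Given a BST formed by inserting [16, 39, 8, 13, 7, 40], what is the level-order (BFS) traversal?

Tree insertion order: [16, 39, 8, 13, 7, 40]
Tree (level-order array): [16, 8, 39, 7, 13, None, 40]
BFS from the root, enqueuing left then right child of each popped node:
  queue [16] -> pop 16, enqueue [8, 39], visited so far: [16]
  queue [8, 39] -> pop 8, enqueue [7, 13], visited so far: [16, 8]
  queue [39, 7, 13] -> pop 39, enqueue [40], visited so far: [16, 8, 39]
  queue [7, 13, 40] -> pop 7, enqueue [none], visited so far: [16, 8, 39, 7]
  queue [13, 40] -> pop 13, enqueue [none], visited so far: [16, 8, 39, 7, 13]
  queue [40] -> pop 40, enqueue [none], visited so far: [16, 8, 39, 7, 13, 40]
Result: [16, 8, 39, 7, 13, 40]


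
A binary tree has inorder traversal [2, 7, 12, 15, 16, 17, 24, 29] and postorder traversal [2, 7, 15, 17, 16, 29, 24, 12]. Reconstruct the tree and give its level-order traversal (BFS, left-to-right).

Inorder:   [2, 7, 12, 15, 16, 17, 24, 29]
Postorder: [2, 7, 15, 17, 16, 29, 24, 12]
Algorithm: postorder visits root last, so walk postorder right-to-left;
each value is the root of the current inorder slice — split it at that
value, recurse on the right subtree first, then the left.
Recursive splits:
  root=12; inorder splits into left=[2, 7], right=[15, 16, 17, 24, 29]
  root=24; inorder splits into left=[15, 16, 17], right=[29]
  root=29; inorder splits into left=[], right=[]
  root=16; inorder splits into left=[15], right=[17]
  root=17; inorder splits into left=[], right=[]
  root=15; inorder splits into left=[], right=[]
  root=7; inorder splits into left=[2], right=[]
  root=2; inorder splits into left=[], right=[]
Reconstructed level-order: [12, 7, 24, 2, 16, 29, 15, 17]


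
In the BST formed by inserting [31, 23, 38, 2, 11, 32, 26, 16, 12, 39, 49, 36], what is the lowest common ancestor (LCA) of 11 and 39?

Tree insertion order: [31, 23, 38, 2, 11, 32, 26, 16, 12, 39, 49, 36]
Tree (level-order array): [31, 23, 38, 2, 26, 32, 39, None, 11, None, None, None, 36, None, 49, None, 16, None, None, None, None, 12]
In a BST, the LCA of p=11, q=39 is the first node v on the
root-to-leaf path with p <= v <= q (go left if both < v, right if both > v).
Walk from root:
  at 31: 11 <= 31 <= 39, this is the LCA
LCA = 31


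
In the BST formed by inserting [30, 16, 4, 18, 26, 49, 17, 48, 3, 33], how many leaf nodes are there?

Tree built from: [30, 16, 4, 18, 26, 49, 17, 48, 3, 33]
Tree (level-order array): [30, 16, 49, 4, 18, 48, None, 3, None, 17, 26, 33]
Rule: A leaf has 0 children.
Per-node child counts:
  node 30: 2 child(ren)
  node 16: 2 child(ren)
  node 4: 1 child(ren)
  node 3: 0 child(ren)
  node 18: 2 child(ren)
  node 17: 0 child(ren)
  node 26: 0 child(ren)
  node 49: 1 child(ren)
  node 48: 1 child(ren)
  node 33: 0 child(ren)
Matching nodes: [3, 17, 26, 33]
Count of leaf nodes: 4


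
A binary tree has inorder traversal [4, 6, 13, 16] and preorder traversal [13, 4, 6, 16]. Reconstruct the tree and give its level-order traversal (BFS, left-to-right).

Inorder:  [4, 6, 13, 16]
Preorder: [13, 4, 6, 16]
Algorithm: preorder visits root first, so consume preorder in order;
for each root, split the current inorder slice at that value into
left-subtree inorder and right-subtree inorder, then recurse.
Recursive splits:
  root=13; inorder splits into left=[4, 6], right=[16]
  root=4; inorder splits into left=[], right=[6]
  root=6; inorder splits into left=[], right=[]
  root=16; inorder splits into left=[], right=[]
Reconstructed level-order: [13, 4, 16, 6]


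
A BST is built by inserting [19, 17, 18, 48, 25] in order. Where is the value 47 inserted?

Starting tree (level order): [19, 17, 48, None, 18, 25]
Insertion path: 19 -> 48 -> 25
Result: insert 47 as right child of 25
Final tree (level order): [19, 17, 48, None, 18, 25, None, None, None, None, 47]


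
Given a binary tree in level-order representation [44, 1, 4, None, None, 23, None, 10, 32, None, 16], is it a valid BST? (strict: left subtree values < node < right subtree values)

Level-order array: [44, 1, 4, None, None, 23, None, 10, 32, None, 16]
Validate using subtree bounds (lo, hi): at each node, require lo < value < hi,
then recurse left with hi=value and right with lo=value.
Preorder trace (stopping at first violation):
  at node 44 with bounds (-inf, +inf): OK
  at node 1 with bounds (-inf, 44): OK
  at node 4 with bounds (44, +inf): VIOLATION
Node 4 violates its bound: not (44 < 4 < +inf).
Result: Not a valid BST


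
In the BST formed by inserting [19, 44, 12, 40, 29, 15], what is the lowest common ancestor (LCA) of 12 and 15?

Tree insertion order: [19, 44, 12, 40, 29, 15]
Tree (level-order array): [19, 12, 44, None, 15, 40, None, None, None, 29]
In a BST, the LCA of p=12, q=15 is the first node v on the
root-to-leaf path with p <= v <= q (go left if both < v, right if both > v).
Walk from root:
  at 19: both 12 and 15 < 19, go left
  at 12: 12 <= 12 <= 15, this is the LCA
LCA = 12


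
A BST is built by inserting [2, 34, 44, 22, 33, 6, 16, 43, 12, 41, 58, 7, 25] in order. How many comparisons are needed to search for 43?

Search path for 43: 2 -> 34 -> 44 -> 43
Found: True
Comparisons: 4


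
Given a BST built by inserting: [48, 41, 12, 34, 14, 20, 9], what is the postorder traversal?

Tree insertion order: [48, 41, 12, 34, 14, 20, 9]
Tree (level-order array): [48, 41, None, 12, None, 9, 34, None, None, 14, None, None, 20]
Postorder traversal: [9, 20, 14, 34, 12, 41, 48]


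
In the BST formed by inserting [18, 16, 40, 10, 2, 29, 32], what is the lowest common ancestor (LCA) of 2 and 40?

Tree insertion order: [18, 16, 40, 10, 2, 29, 32]
Tree (level-order array): [18, 16, 40, 10, None, 29, None, 2, None, None, 32]
In a BST, the LCA of p=2, q=40 is the first node v on the
root-to-leaf path with p <= v <= q (go left if both < v, right if both > v).
Walk from root:
  at 18: 2 <= 18 <= 40, this is the LCA
LCA = 18


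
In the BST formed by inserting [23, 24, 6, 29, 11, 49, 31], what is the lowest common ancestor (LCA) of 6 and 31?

Tree insertion order: [23, 24, 6, 29, 11, 49, 31]
Tree (level-order array): [23, 6, 24, None, 11, None, 29, None, None, None, 49, 31]
In a BST, the LCA of p=6, q=31 is the first node v on the
root-to-leaf path with p <= v <= q (go left if both < v, right if both > v).
Walk from root:
  at 23: 6 <= 23 <= 31, this is the LCA
LCA = 23


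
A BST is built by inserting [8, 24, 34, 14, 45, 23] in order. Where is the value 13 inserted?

Starting tree (level order): [8, None, 24, 14, 34, None, 23, None, 45]
Insertion path: 8 -> 24 -> 14
Result: insert 13 as left child of 14
Final tree (level order): [8, None, 24, 14, 34, 13, 23, None, 45]


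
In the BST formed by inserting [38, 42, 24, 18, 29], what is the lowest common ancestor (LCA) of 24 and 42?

Tree insertion order: [38, 42, 24, 18, 29]
Tree (level-order array): [38, 24, 42, 18, 29]
In a BST, the LCA of p=24, q=42 is the first node v on the
root-to-leaf path with p <= v <= q (go left if both < v, right if both > v).
Walk from root:
  at 38: 24 <= 38 <= 42, this is the LCA
LCA = 38


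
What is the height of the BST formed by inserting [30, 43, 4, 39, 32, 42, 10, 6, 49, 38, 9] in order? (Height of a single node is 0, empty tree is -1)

Insertion order: [30, 43, 4, 39, 32, 42, 10, 6, 49, 38, 9]
Tree (level-order array): [30, 4, 43, None, 10, 39, 49, 6, None, 32, 42, None, None, None, 9, None, 38]
Compute height bottom-up (empty subtree = -1):
  height(9) = 1 + max(-1, -1) = 0
  height(6) = 1 + max(-1, 0) = 1
  height(10) = 1 + max(1, -1) = 2
  height(4) = 1 + max(-1, 2) = 3
  height(38) = 1 + max(-1, -1) = 0
  height(32) = 1 + max(-1, 0) = 1
  height(42) = 1 + max(-1, -1) = 0
  height(39) = 1 + max(1, 0) = 2
  height(49) = 1 + max(-1, -1) = 0
  height(43) = 1 + max(2, 0) = 3
  height(30) = 1 + max(3, 3) = 4
Height = 4


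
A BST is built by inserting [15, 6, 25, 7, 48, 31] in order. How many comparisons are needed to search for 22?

Search path for 22: 15 -> 25
Found: False
Comparisons: 2


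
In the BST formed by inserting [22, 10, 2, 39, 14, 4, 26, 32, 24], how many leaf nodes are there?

Tree built from: [22, 10, 2, 39, 14, 4, 26, 32, 24]
Tree (level-order array): [22, 10, 39, 2, 14, 26, None, None, 4, None, None, 24, 32]
Rule: A leaf has 0 children.
Per-node child counts:
  node 22: 2 child(ren)
  node 10: 2 child(ren)
  node 2: 1 child(ren)
  node 4: 0 child(ren)
  node 14: 0 child(ren)
  node 39: 1 child(ren)
  node 26: 2 child(ren)
  node 24: 0 child(ren)
  node 32: 0 child(ren)
Matching nodes: [4, 14, 24, 32]
Count of leaf nodes: 4


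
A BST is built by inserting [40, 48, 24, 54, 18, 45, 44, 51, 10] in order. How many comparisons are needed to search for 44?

Search path for 44: 40 -> 48 -> 45 -> 44
Found: True
Comparisons: 4


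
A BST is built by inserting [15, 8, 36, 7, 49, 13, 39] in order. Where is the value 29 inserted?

Starting tree (level order): [15, 8, 36, 7, 13, None, 49, None, None, None, None, 39]
Insertion path: 15 -> 36
Result: insert 29 as left child of 36
Final tree (level order): [15, 8, 36, 7, 13, 29, 49, None, None, None, None, None, None, 39]


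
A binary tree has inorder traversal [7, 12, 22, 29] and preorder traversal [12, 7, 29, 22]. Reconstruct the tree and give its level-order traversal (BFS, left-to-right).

Inorder:  [7, 12, 22, 29]
Preorder: [12, 7, 29, 22]
Algorithm: preorder visits root first, so consume preorder in order;
for each root, split the current inorder slice at that value into
left-subtree inorder and right-subtree inorder, then recurse.
Recursive splits:
  root=12; inorder splits into left=[7], right=[22, 29]
  root=7; inorder splits into left=[], right=[]
  root=29; inorder splits into left=[22], right=[]
  root=22; inorder splits into left=[], right=[]
Reconstructed level-order: [12, 7, 29, 22]


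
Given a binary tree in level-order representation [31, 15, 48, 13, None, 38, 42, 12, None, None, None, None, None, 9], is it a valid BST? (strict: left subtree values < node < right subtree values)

Level-order array: [31, 15, 48, 13, None, 38, 42, 12, None, None, None, None, None, 9]
Validate using subtree bounds (lo, hi): at each node, require lo < value < hi,
then recurse left with hi=value and right with lo=value.
Preorder trace (stopping at first violation):
  at node 31 with bounds (-inf, +inf): OK
  at node 15 with bounds (-inf, 31): OK
  at node 13 with bounds (-inf, 15): OK
  at node 12 with bounds (-inf, 13): OK
  at node 9 with bounds (-inf, 12): OK
  at node 48 with bounds (31, +inf): OK
  at node 38 with bounds (31, 48): OK
  at node 42 with bounds (48, +inf): VIOLATION
Node 42 violates its bound: not (48 < 42 < +inf).
Result: Not a valid BST


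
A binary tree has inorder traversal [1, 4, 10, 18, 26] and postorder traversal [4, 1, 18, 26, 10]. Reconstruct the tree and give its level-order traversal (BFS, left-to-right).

Inorder:   [1, 4, 10, 18, 26]
Postorder: [4, 1, 18, 26, 10]
Algorithm: postorder visits root last, so walk postorder right-to-left;
each value is the root of the current inorder slice — split it at that
value, recurse on the right subtree first, then the left.
Recursive splits:
  root=10; inorder splits into left=[1, 4], right=[18, 26]
  root=26; inorder splits into left=[18], right=[]
  root=18; inorder splits into left=[], right=[]
  root=1; inorder splits into left=[], right=[4]
  root=4; inorder splits into left=[], right=[]
Reconstructed level-order: [10, 1, 26, 4, 18]


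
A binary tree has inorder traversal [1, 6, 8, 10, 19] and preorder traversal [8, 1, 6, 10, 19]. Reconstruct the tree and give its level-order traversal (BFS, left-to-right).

Inorder:  [1, 6, 8, 10, 19]
Preorder: [8, 1, 6, 10, 19]
Algorithm: preorder visits root first, so consume preorder in order;
for each root, split the current inorder slice at that value into
left-subtree inorder and right-subtree inorder, then recurse.
Recursive splits:
  root=8; inorder splits into left=[1, 6], right=[10, 19]
  root=1; inorder splits into left=[], right=[6]
  root=6; inorder splits into left=[], right=[]
  root=10; inorder splits into left=[], right=[19]
  root=19; inorder splits into left=[], right=[]
Reconstructed level-order: [8, 1, 10, 6, 19]


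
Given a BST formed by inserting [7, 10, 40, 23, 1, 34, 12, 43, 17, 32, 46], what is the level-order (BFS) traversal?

Tree insertion order: [7, 10, 40, 23, 1, 34, 12, 43, 17, 32, 46]
Tree (level-order array): [7, 1, 10, None, None, None, 40, 23, 43, 12, 34, None, 46, None, 17, 32]
BFS from the root, enqueuing left then right child of each popped node:
  queue [7] -> pop 7, enqueue [1, 10], visited so far: [7]
  queue [1, 10] -> pop 1, enqueue [none], visited so far: [7, 1]
  queue [10] -> pop 10, enqueue [40], visited so far: [7, 1, 10]
  queue [40] -> pop 40, enqueue [23, 43], visited so far: [7, 1, 10, 40]
  queue [23, 43] -> pop 23, enqueue [12, 34], visited so far: [7, 1, 10, 40, 23]
  queue [43, 12, 34] -> pop 43, enqueue [46], visited so far: [7, 1, 10, 40, 23, 43]
  queue [12, 34, 46] -> pop 12, enqueue [17], visited so far: [7, 1, 10, 40, 23, 43, 12]
  queue [34, 46, 17] -> pop 34, enqueue [32], visited so far: [7, 1, 10, 40, 23, 43, 12, 34]
  queue [46, 17, 32] -> pop 46, enqueue [none], visited so far: [7, 1, 10, 40, 23, 43, 12, 34, 46]
  queue [17, 32] -> pop 17, enqueue [none], visited so far: [7, 1, 10, 40, 23, 43, 12, 34, 46, 17]
  queue [32] -> pop 32, enqueue [none], visited so far: [7, 1, 10, 40, 23, 43, 12, 34, 46, 17, 32]
Result: [7, 1, 10, 40, 23, 43, 12, 34, 46, 17, 32]


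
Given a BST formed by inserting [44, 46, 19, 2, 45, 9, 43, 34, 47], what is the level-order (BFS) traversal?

Tree insertion order: [44, 46, 19, 2, 45, 9, 43, 34, 47]
Tree (level-order array): [44, 19, 46, 2, 43, 45, 47, None, 9, 34]
BFS from the root, enqueuing left then right child of each popped node:
  queue [44] -> pop 44, enqueue [19, 46], visited so far: [44]
  queue [19, 46] -> pop 19, enqueue [2, 43], visited so far: [44, 19]
  queue [46, 2, 43] -> pop 46, enqueue [45, 47], visited so far: [44, 19, 46]
  queue [2, 43, 45, 47] -> pop 2, enqueue [9], visited so far: [44, 19, 46, 2]
  queue [43, 45, 47, 9] -> pop 43, enqueue [34], visited so far: [44, 19, 46, 2, 43]
  queue [45, 47, 9, 34] -> pop 45, enqueue [none], visited so far: [44, 19, 46, 2, 43, 45]
  queue [47, 9, 34] -> pop 47, enqueue [none], visited so far: [44, 19, 46, 2, 43, 45, 47]
  queue [9, 34] -> pop 9, enqueue [none], visited so far: [44, 19, 46, 2, 43, 45, 47, 9]
  queue [34] -> pop 34, enqueue [none], visited so far: [44, 19, 46, 2, 43, 45, 47, 9, 34]
Result: [44, 19, 46, 2, 43, 45, 47, 9, 34]


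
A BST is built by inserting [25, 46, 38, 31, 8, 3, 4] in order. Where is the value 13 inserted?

Starting tree (level order): [25, 8, 46, 3, None, 38, None, None, 4, 31]
Insertion path: 25 -> 8
Result: insert 13 as right child of 8
Final tree (level order): [25, 8, 46, 3, 13, 38, None, None, 4, None, None, 31]


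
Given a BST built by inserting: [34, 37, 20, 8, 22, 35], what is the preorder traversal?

Tree insertion order: [34, 37, 20, 8, 22, 35]
Tree (level-order array): [34, 20, 37, 8, 22, 35]
Preorder traversal: [34, 20, 8, 22, 37, 35]


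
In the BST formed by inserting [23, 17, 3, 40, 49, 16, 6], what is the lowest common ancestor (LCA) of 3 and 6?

Tree insertion order: [23, 17, 3, 40, 49, 16, 6]
Tree (level-order array): [23, 17, 40, 3, None, None, 49, None, 16, None, None, 6]
In a BST, the LCA of p=3, q=6 is the first node v on the
root-to-leaf path with p <= v <= q (go left if both < v, right if both > v).
Walk from root:
  at 23: both 3 and 6 < 23, go left
  at 17: both 3 and 6 < 17, go left
  at 3: 3 <= 3 <= 6, this is the LCA
LCA = 3


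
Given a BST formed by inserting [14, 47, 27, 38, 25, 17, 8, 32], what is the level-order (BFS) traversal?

Tree insertion order: [14, 47, 27, 38, 25, 17, 8, 32]
Tree (level-order array): [14, 8, 47, None, None, 27, None, 25, 38, 17, None, 32]
BFS from the root, enqueuing left then right child of each popped node:
  queue [14] -> pop 14, enqueue [8, 47], visited so far: [14]
  queue [8, 47] -> pop 8, enqueue [none], visited so far: [14, 8]
  queue [47] -> pop 47, enqueue [27], visited so far: [14, 8, 47]
  queue [27] -> pop 27, enqueue [25, 38], visited so far: [14, 8, 47, 27]
  queue [25, 38] -> pop 25, enqueue [17], visited so far: [14, 8, 47, 27, 25]
  queue [38, 17] -> pop 38, enqueue [32], visited so far: [14, 8, 47, 27, 25, 38]
  queue [17, 32] -> pop 17, enqueue [none], visited so far: [14, 8, 47, 27, 25, 38, 17]
  queue [32] -> pop 32, enqueue [none], visited so far: [14, 8, 47, 27, 25, 38, 17, 32]
Result: [14, 8, 47, 27, 25, 38, 17, 32]


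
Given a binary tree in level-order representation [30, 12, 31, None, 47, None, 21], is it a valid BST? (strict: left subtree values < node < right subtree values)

Level-order array: [30, 12, 31, None, 47, None, 21]
Validate using subtree bounds (lo, hi): at each node, require lo < value < hi,
then recurse left with hi=value and right with lo=value.
Preorder trace (stopping at first violation):
  at node 30 with bounds (-inf, +inf): OK
  at node 12 with bounds (-inf, 30): OK
  at node 47 with bounds (12, 30): VIOLATION
Node 47 violates its bound: not (12 < 47 < 30).
Result: Not a valid BST


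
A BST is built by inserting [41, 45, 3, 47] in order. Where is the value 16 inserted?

Starting tree (level order): [41, 3, 45, None, None, None, 47]
Insertion path: 41 -> 3
Result: insert 16 as right child of 3
Final tree (level order): [41, 3, 45, None, 16, None, 47]


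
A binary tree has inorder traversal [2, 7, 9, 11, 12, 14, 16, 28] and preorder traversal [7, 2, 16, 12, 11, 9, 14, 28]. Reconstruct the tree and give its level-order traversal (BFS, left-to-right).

Inorder:  [2, 7, 9, 11, 12, 14, 16, 28]
Preorder: [7, 2, 16, 12, 11, 9, 14, 28]
Algorithm: preorder visits root first, so consume preorder in order;
for each root, split the current inorder slice at that value into
left-subtree inorder and right-subtree inorder, then recurse.
Recursive splits:
  root=7; inorder splits into left=[2], right=[9, 11, 12, 14, 16, 28]
  root=2; inorder splits into left=[], right=[]
  root=16; inorder splits into left=[9, 11, 12, 14], right=[28]
  root=12; inorder splits into left=[9, 11], right=[14]
  root=11; inorder splits into left=[9], right=[]
  root=9; inorder splits into left=[], right=[]
  root=14; inorder splits into left=[], right=[]
  root=28; inorder splits into left=[], right=[]
Reconstructed level-order: [7, 2, 16, 12, 28, 11, 14, 9]


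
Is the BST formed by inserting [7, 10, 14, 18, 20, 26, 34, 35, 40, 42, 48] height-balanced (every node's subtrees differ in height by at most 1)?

Tree (level-order array): [7, None, 10, None, 14, None, 18, None, 20, None, 26, None, 34, None, 35, None, 40, None, 42, None, 48]
Definition: a tree is height-balanced if, at every node, |h(left) - h(right)| <= 1 (empty subtree has height -1).
Bottom-up per-node check:
  node 48: h_left=-1, h_right=-1, diff=0 [OK], height=0
  node 42: h_left=-1, h_right=0, diff=1 [OK], height=1
  node 40: h_left=-1, h_right=1, diff=2 [FAIL (|-1-1|=2 > 1)], height=2
  node 35: h_left=-1, h_right=2, diff=3 [FAIL (|-1-2|=3 > 1)], height=3
  node 34: h_left=-1, h_right=3, diff=4 [FAIL (|-1-3|=4 > 1)], height=4
  node 26: h_left=-1, h_right=4, diff=5 [FAIL (|-1-4|=5 > 1)], height=5
  node 20: h_left=-1, h_right=5, diff=6 [FAIL (|-1-5|=6 > 1)], height=6
  node 18: h_left=-1, h_right=6, diff=7 [FAIL (|-1-6|=7 > 1)], height=7
  node 14: h_left=-1, h_right=7, diff=8 [FAIL (|-1-7|=8 > 1)], height=8
  node 10: h_left=-1, h_right=8, diff=9 [FAIL (|-1-8|=9 > 1)], height=9
  node 7: h_left=-1, h_right=9, diff=10 [FAIL (|-1-9|=10 > 1)], height=10
Node 40 violates the condition: |-1 - 1| = 2 > 1.
Result: Not balanced


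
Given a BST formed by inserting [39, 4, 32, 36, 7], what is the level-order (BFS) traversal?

Tree insertion order: [39, 4, 32, 36, 7]
Tree (level-order array): [39, 4, None, None, 32, 7, 36]
BFS from the root, enqueuing left then right child of each popped node:
  queue [39] -> pop 39, enqueue [4], visited so far: [39]
  queue [4] -> pop 4, enqueue [32], visited so far: [39, 4]
  queue [32] -> pop 32, enqueue [7, 36], visited so far: [39, 4, 32]
  queue [7, 36] -> pop 7, enqueue [none], visited so far: [39, 4, 32, 7]
  queue [36] -> pop 36, enqueue [none], visited so far: [39, 4, 32, 7, 36]
Result: [39, 4, 32, 7, 36]


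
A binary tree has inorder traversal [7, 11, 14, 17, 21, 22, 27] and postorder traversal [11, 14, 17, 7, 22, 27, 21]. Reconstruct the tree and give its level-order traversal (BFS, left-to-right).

Inorder:   [7, 11, 14, 17, 21, 22, 27]
Postorder: [11, 14, 17, 7, 22, 27, 21]
Algorithm: postorder visits root last, so walk postorder right-to-left;
each value is the root of the current inorder slice — split it at that
value, recurse on the right subtree first, then the left.
Recursive splits:
  root=21; inorder splits into left=[7, 11, 14, 17], right=[22, 27]
  root=27; inorder splits into left=[22], right=[]
  root=22; inorder splits into left=[], right=[]
  root=7; inorder splits into left=[], right=[11, 14, 17]
  root=17; inorder splits into left=[11, 14], right=[]
  root=14; inorder splits into left=[11], right=[]
  root=11; inorder splits into left=[], right=[]
Reconstructed level-order: [21, 7, 27, 17, 22, 14, 11]


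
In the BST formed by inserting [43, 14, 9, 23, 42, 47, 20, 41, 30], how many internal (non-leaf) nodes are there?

Tree built from: [43, 14, 9, 23, 42, 47, 20, 41, 30]
Tree (level-order array): [43, 14, 47, 9, 23, None, None, None, None, 20, 42, None, None, 41, None, 30]
Rule: An internal node has at least one child.
Per-node child counts:
  node 43: 2 child(ren)
  node 14: 2 child(ren)
  node 9: 0 child(ren)
  node 23: 2 child(ren)
  node 20: 0 child(ren)
  node 42: 1 child(ren)
  node 41: 1 child(ren)
  node 30: 0 child(ren)
  node 47: 0 child(ren)
Matching nodes: [43, 14, 23, 42, 41]
Count of internal (non-leaf) nodes: 5


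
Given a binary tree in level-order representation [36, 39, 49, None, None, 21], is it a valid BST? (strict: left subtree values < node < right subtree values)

Level-order array: [36, 39, 49, None, None, 21]
Validate using subtree bounds (lo, hi): at each node, require lo < value < hi,
then recurse left with hi=value and right with lo=value.
Preorder trace (stopping at first violation):
  at node 36 with bounds (-inf, +inf): OK
  at node 39 with bounds (-inf, 36): VIOLATION
Node 39 violates its bound: not (-inf < 39 < 36).
Result: Not a valid BST


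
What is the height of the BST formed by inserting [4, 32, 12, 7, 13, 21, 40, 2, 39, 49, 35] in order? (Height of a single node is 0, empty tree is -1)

Insertion order: [4, 32, 12, 7, 13, 21, 40, 2, 39, 49, 35]
Tree (level-order array): [4, 2, 32, None, None, 12, 40, 7, 13, 39, 49, None, None, None, 21, 35]
Compute height bottom-up (empty subtree = -1):
  height(2) = 1 + max(-1, -1) = 0
  height(7) = 1 + max(-1, -1) = 0
  height(21) = 1 + max(-1, -1) = 0
  height(13) = 1 + max(-1, 0) = 1
  height(12) = 1 + max(0, 1) = 2
  height(35) = 1 + max(-1, -1) = 0
  height(39) = 1 + max(0, -1) = 1
  height(49) = 1 + max(-1, -1) = 0
  height(40) = 1 + max(1, 0) = 2
  height(32) = 1 + max(2, 2) = 3
  height(4) = 1 + max(0, 3) = 4
Height = 4


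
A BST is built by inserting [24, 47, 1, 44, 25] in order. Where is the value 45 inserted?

Starting tree (level order): [24, 1, 47, None, None, 44, None, 25]
Insertion path: 24 -> 47 -> 44
Result: insert 45 as right child of 44
Final tree (level order): [24, 1, 47, None, None, 44, None, 25, 45]


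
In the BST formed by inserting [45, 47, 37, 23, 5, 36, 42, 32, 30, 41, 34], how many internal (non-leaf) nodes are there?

Tree built from: [45, 47, 37, 23, 5, 36, 42, 32, 30, 41, 34]
Tree (level-order array): [45, 37, 47, 23, 42, None, None, 5, 36, 41, None, None, None, 32, None, None, None, 30, 34]
Rule: An internal node has at least one child.
Per-node child counts:
  node 45: 2 child(ren)
  node 37: 2 child(ren)
  node 23: 2 child(ren)
  node 5: 0 child(ren)
  node 36: 1 child(ren)
  node 32: 2 child(ren)
  node 30: 0 child(ren)
  node 34: 0 child(ren)
  node 42: 1 child(ren)
  node 41: 0 child(ren)
  node 47: 0 child(ren)
Matching nodes: [45, 37, 23, 36, 32, 42]
Count of internal (non-leaf) nodes: 6


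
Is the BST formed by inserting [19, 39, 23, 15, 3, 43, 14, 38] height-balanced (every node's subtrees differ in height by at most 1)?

Tree (level-order array): [19, 15, 39, 3, None, 23, 43, None, 14, None, 38]
Definition: a tree is height-balanced if, at every node, |h(left) - h(right)| <= 1 (empty subtree has height -1).
Bottom-up per-node check:
  node 14: h_left=-1, h_right=-1, diff=0 [OK], height=0
  node 3: h_left=-1, h_right=0, diff=1 [OK], height=1
  node 15: h_left=1, h_right=-1, diff=2 [FAIL (|1--1|=2 > 1)], height=2
  node 38: h_left=-1, h_right=-1, diff=0 [OK], height=0
  node 23: h_left=-1, h_right=0, diff=1 [OK], height=1
  node 43: h_left=-1, h_right=-1, diff=0 [OK], height=0
  node 39: h_left=1, h_right=0, diff=1 [OK], height=2
  node 19: h_left=2, h_right=2, diff=0 [OK], height=3
Node 15 violates the condition: |1 - -1| = 2 > 1.
Result: Not balanced


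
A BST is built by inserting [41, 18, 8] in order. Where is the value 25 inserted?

Starting tree (level order): [41, 18, None, 8]
Insertion path: 41 -> 18
Result: insert 25 as right child of 18
Final tree (level order): [41, 18, None, 8, 25]


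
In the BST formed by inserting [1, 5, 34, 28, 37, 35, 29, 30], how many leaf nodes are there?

Tree built from: [1, 5, 34, 28, 37, 35, 29, 30]
Tree (level-order array): [1, None, 5, None, 34, 28, 37, None, 29, 35, None, None, 30]
Rule: A leaf has 0 children.
Per-node child counts:
  node 1: 1 child(ren)
  node 5: 1 child(ren)
  node 34: 2 child(ren)
  node 28: 1 child(ren)
  node 29: 1 child(ren)
  node 30: 0 child(ren)
  node 37: 1 child(ren)
  node 35: 0 child(ren)
Matching nodes: [30, 35]
Count of leaf nodes: 2


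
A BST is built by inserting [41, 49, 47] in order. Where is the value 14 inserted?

Starting tree (level order): [41, None, 49, 47]
Insertion path: 41
Result: insert 14 as left child of 41
Final tree (level order): [41, 14, 49, None, None, 47]


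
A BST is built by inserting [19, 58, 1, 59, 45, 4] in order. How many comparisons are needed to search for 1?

Search path for 1: 19 -> 1
Found: True
Comparisons: 2


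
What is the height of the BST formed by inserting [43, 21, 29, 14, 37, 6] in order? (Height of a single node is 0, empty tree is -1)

Insertion order: [43, 21, 29, 14, 37, 6]
Tree (level-order array): [43, 21, None, 14, 29, 6, None, None, 37]
Compute height bottom-up (empty subtree = -1):
  height(6) = 1 + max(-1, -1) = 0
  height(14) = 1 + max(0, -1) = 1
  height(37) = 1 + max(-1, -1) = 0
  height(29) = 1 + max(-1, 0) = 1
  height(21) = 1 + max(1, 1) = 2
  height(43) = 1 + max(2, -1) = 3
Height = 3


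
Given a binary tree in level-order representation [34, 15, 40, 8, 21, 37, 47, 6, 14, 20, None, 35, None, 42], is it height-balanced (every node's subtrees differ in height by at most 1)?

Tree (level-order array): [34, 15, 40, 8, 21, 37, 47, 6, 14, 20, None, 35, None, 42]
Definition: a tree is height-balanced if, at every node, |h(left) - h(right)| <= 1 (empty subtree has height -1).
Bottom-up per-node check:
  node 6: h_left=-1, h_right=-1, diff=0 [OK], height=0
  node 14: h_left=-1, h_right=-1, diff=0 [OK], height=0
  node 8: h_left=0, h_right=0, diff=0 [OK], height=1
  node 20: h_left=-1, h_right=-1, diff=0 [OK], height=0
  node 21: h_left=0, h_right=-1, diff=1 [OK], height=1
  node 15: h_left=1, h_right=1, diff=0 [OK], height=2
  node 35: h_left=-1, h_right=-1, diff=0 [OK], height=0
  node 37: h_left=0, h_right=-1, diff=1 [OK], height=1
  node 42: h_left=-1, h_right=-1, diff=0 [OK], height=0
  node 47: h_left=0, h_right=-1, diff=1 [OK], height=1
  node 40: h_left=1, h_right=1, diff=0 [OK], height=2
  node 34: h_left=2, h_right=2, diff=0 [OK], height=3
All nodes satisfy the balance condition.
Result: Balanced
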